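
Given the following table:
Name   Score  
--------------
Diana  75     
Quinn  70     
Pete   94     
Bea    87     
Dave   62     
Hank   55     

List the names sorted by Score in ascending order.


Sorting by Score (ascending):
  Hank: 55
  Dave: 62
  Quinn: 70
  Diana: 75
  Bea: 87
  Pete: 94


ANSWER: Hank, Dave, Quinn, Diana, Bea, Pete


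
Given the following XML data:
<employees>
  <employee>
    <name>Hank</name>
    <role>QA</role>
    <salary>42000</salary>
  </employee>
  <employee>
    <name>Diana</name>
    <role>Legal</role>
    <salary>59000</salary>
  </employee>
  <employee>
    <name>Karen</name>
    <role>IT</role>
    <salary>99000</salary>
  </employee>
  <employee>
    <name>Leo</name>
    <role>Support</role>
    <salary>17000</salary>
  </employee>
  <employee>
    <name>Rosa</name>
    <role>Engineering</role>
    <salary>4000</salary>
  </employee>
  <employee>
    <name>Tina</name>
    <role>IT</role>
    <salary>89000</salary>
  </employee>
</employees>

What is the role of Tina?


Searching for <employee> with <name>Tina</name>
Found at position 6
<role>IT</role>

ANSWER: IT


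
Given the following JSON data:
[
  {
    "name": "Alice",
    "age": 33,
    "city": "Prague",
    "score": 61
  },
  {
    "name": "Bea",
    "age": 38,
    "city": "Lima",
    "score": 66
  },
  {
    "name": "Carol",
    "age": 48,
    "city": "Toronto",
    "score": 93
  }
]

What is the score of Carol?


Looking up record where name = Carol
Record index: 2
Field 'score' = 93

ANSWER: 93


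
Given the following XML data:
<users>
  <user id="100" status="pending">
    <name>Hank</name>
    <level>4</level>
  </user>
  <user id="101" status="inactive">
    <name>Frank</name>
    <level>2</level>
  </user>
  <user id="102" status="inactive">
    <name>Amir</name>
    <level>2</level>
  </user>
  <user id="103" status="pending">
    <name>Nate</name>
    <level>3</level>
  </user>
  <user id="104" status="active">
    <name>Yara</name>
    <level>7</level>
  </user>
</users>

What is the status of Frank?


Finding user with name = Frank
user id="101" status="inactive"

ANSWER: inactive


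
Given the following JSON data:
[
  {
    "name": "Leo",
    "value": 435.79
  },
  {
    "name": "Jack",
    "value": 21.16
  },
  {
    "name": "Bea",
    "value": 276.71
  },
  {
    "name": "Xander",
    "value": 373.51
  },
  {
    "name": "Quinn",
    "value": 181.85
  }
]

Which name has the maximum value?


Comparing values:
  Leo: 435.79
  Jack: 21.16
  Bea: 276.71
  Xander: 373.51
  Quinn: 181.85
Maximum: Leo (435.79)

ANSWER: Leo


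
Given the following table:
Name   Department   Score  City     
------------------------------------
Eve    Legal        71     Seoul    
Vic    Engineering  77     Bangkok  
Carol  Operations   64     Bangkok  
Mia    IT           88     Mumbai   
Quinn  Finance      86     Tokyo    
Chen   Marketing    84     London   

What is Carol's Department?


Row 3: Carol
Department = Operations

ANSWER: Operations


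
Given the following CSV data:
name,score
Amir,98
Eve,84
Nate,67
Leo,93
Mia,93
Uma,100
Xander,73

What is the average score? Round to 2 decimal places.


Scores: 98, 84, 67, 93, 93, 100, 73
Sum = 608
Count = 7
Average = 608 / 7 = 86.86

ANSWER: 86.86


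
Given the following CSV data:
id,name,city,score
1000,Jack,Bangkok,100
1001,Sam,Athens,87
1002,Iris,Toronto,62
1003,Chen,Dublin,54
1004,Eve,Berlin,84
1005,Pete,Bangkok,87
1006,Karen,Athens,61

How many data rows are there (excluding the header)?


Counting rows (excluding header):
Header: id,name,city,score
Data rows: 7

ANSWER: 7


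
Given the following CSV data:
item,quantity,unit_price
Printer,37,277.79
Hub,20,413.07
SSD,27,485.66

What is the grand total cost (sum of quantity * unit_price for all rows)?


Computing row totals:
  Printer: 37 * 277.79 = 10278.23
  Hub: 20 * 413.07 = 8261.4
  SSD: 27 * 485.66 = 13112.82
Grand total = 10278.23 + 8261.4 + 13112.82 = 31652.45

ANSWER: 31652.45


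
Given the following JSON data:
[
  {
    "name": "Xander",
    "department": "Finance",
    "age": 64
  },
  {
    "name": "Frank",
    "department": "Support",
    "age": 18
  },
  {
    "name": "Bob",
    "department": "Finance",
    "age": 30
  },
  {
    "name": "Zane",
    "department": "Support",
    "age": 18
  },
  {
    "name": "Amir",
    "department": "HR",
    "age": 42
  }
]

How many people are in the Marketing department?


Scanning records for department = Marketing
  No matches found
Count: 0

ANSWER: 0


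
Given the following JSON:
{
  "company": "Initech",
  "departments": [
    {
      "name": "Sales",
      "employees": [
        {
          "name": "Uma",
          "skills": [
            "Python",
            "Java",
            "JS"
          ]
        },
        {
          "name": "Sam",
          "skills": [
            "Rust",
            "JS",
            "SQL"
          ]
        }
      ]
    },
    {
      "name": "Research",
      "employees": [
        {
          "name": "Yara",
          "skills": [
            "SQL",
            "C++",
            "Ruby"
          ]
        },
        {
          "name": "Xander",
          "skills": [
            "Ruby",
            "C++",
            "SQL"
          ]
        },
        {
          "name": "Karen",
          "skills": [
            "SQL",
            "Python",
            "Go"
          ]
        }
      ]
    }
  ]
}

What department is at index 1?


Path: departments[1].name
Value: Research

ANSWER: Research


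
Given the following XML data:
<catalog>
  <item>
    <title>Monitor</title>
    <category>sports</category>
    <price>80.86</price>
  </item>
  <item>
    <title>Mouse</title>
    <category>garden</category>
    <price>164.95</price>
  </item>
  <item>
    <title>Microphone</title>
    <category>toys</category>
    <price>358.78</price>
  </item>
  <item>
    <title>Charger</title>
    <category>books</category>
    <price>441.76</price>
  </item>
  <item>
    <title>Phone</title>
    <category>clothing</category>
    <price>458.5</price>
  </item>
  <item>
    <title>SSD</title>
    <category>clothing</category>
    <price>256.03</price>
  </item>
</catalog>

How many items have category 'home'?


Scanning <item> elements for <category>home</category>:
Count: 0

ANSWER: 0


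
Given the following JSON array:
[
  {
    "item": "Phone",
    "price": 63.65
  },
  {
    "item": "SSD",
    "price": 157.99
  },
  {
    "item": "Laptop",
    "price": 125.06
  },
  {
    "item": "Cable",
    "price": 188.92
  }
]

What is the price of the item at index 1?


Array index 1 -> SSD
price = 157.99

ANSWER: 157.99


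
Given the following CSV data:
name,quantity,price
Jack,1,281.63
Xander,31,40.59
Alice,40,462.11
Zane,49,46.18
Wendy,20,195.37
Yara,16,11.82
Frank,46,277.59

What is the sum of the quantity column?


Values in 'quantity' column:
  Row 1: 1
  Row 2: 31
  Row 3: 40
  Row 4: 49
  Row 5: 20
  Row 6: 16
  Row 7: 46
Sum = 1 + 31 + 40 + 49 + 20 + 16 + 46 = 203

ANSWER: 203


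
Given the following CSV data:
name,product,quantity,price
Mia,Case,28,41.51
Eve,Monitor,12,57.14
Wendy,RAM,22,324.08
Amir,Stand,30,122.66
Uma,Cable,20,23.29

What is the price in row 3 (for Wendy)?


Row 3: Wendy
Column 'price' = 324.08

ANSWER: 324.08


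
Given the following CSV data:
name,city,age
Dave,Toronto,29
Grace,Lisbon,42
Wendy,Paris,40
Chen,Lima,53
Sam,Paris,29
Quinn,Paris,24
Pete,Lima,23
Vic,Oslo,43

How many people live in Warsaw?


Scanning city column for 'Warsaw':
Total matches: 0

ANSWER: 0


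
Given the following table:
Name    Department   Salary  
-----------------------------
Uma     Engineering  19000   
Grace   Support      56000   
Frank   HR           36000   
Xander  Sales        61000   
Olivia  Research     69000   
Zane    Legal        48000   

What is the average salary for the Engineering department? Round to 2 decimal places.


Engineering department members:
  Uma: 19000
Sum = 19000
Count = 1
Average = 19000 / 1 = 19000.00

ANSWER: 19000.00


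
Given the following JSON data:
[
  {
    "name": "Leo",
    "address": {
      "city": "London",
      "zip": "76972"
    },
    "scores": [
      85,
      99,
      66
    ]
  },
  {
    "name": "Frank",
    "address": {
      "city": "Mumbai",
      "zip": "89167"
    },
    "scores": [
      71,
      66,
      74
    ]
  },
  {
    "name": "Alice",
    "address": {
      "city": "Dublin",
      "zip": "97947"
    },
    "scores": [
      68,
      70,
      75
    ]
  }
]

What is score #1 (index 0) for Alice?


Path: records[2].scores[0]
Value: 68

ANSWER: 68


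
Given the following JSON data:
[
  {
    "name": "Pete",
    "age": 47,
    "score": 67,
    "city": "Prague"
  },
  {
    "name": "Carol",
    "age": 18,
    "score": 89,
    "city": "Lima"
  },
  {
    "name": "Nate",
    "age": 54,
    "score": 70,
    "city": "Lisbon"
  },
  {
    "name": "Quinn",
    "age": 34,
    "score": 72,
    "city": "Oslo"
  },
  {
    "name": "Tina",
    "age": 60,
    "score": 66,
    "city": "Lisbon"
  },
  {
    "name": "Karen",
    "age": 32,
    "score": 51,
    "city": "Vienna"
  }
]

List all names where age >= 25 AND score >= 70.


Checking both conditions:
  Pete (age=47, score=67) -> no
  Carol (age=18, score=89) -> no
  Nate (age=54, score=70) -> YES
  Quinn (age=34, score=72) -> YES
  Tina (age=60, score=66) -> no
  Karen (age=32, score=51) -> no


ANSWER: Nate, Quinn


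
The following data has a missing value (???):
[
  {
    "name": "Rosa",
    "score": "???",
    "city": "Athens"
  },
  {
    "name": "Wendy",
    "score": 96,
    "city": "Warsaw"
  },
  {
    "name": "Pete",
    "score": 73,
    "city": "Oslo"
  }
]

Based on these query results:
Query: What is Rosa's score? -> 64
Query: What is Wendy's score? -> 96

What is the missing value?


The missing value is Rosa's score
From query: Rosa's score = 64

ANSWER: 64


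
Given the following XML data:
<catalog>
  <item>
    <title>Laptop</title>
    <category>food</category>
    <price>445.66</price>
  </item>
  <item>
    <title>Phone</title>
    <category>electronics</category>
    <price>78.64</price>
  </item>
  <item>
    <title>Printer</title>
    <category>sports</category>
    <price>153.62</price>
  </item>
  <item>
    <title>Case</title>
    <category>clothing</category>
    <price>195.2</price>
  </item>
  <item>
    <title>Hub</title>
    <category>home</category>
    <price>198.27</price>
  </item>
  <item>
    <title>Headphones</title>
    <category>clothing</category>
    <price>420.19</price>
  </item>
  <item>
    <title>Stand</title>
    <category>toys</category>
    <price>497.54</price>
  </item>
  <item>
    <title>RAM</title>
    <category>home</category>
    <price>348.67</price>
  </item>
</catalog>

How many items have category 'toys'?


Scanning <item> elements for <category>toys</category>:
  Item 7: Stand -> MATCH
Count: 1

ANSWER: 1


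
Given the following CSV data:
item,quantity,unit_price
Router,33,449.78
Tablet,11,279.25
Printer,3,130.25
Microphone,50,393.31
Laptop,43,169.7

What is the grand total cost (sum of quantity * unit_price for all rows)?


Computing row totals:
  Router: 33 * 449.78 = 14842.74
  Tablet: 11 * 279.25 = 3071.75
  Printer: 3 * 130.25 = 390.75
  Microphone: 50 * 393.31 = 19665.5
  Laptop: 43 * 169.7 = 7297.1
Grand total = 14842.74 + 3071.75 + 390.75 + 19665.5 + 7297.1 = 45267.84

ANSWER: 45267.84


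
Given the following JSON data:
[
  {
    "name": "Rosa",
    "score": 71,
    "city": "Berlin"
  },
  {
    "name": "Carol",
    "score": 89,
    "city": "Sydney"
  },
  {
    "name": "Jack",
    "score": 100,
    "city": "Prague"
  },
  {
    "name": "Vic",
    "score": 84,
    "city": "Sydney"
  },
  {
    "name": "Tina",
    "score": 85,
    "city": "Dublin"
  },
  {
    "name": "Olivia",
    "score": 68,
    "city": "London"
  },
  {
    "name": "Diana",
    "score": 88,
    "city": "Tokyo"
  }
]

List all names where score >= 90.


Filtering records where score >= 90:
  Rosa (score=71) -> no
  Carol (score=89) -> no
  Jack (score=100) -> YES
  Vic (score=84) -> no
  Tina (score=85) -> no
  Olivia (score=68) -> no
  Diana (score=88) -> no


ANSWER: Jack


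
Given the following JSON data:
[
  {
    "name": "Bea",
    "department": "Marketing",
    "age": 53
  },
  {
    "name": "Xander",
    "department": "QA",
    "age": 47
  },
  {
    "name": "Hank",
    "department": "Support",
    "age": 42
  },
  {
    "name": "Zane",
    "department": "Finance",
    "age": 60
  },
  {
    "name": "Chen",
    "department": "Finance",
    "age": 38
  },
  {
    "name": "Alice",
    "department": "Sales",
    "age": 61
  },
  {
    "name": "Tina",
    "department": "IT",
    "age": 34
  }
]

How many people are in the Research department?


Scanning records for department = Research
  No matches found
Count: 0

ANSWER: 0


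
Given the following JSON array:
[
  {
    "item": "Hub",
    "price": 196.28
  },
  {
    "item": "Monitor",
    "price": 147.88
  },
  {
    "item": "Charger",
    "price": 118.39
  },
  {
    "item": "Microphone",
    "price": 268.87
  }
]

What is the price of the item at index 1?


Array index 1 -> Monitor
price = 147.88

ANSWER: 147.88


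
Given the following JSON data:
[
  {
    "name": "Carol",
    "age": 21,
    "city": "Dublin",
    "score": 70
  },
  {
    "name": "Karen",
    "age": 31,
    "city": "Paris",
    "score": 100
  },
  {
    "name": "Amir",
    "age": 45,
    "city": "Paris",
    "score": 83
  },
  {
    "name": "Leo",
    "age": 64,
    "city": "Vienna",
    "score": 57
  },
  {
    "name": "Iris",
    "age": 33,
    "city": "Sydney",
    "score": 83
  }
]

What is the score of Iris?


Looking up record where name = Iris
Record index: 4
Field 'score' = 83

ANSWER: 83


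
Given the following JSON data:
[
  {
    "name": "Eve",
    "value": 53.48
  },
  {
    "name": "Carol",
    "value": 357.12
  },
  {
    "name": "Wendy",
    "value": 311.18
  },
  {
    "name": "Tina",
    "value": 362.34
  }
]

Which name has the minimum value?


Comparing values:
  Eve: 53.48
  Carol: 357.12
  Wendy: 311.18
  Tina: 362.34
Minimum: Eve (53.48)

ANSWER: Eve


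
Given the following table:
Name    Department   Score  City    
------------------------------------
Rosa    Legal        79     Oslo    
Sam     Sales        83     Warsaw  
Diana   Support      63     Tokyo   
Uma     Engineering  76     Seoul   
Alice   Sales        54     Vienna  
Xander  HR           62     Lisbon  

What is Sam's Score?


Row 2: Sam
Score = 83

ANSWER: 83


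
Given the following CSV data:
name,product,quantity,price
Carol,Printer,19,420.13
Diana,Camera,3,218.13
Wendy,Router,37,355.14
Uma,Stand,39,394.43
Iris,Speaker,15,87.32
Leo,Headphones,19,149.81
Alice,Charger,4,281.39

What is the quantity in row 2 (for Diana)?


Row 2: Diana
Column 'quantity' = 3

ANSWER: 3


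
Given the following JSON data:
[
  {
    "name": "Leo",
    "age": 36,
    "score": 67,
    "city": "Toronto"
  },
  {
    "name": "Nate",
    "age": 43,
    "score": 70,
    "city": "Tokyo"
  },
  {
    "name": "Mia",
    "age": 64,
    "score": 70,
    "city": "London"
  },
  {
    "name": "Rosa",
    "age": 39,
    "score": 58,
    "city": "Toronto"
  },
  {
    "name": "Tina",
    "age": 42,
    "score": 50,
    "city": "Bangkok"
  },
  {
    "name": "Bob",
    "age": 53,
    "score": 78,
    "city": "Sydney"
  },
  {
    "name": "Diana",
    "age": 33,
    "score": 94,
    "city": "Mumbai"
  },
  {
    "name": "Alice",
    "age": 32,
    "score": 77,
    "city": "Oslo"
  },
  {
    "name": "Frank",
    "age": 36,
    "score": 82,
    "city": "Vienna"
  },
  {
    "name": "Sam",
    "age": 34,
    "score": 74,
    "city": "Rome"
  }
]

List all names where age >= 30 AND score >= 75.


Checking both conditions:
  Leo (age=36, score=67) -> no
  Nate (age=43, score=70) -> no
  Mia (age=64, score=70) -> no
  Rosa (age=39, score=58) -> no
  Tina (age=42, score=50) -> no
  Bob (age=53, score=78) -> YES
  Diana (age=33, score=94) -> YES
  Alice (age=32, score=77) -> YES
  Frank (age=36, score=82) -> YES
  Sam (age=34, score=74) -> no


ANSWER: Bob, Diana, Alice, Frank


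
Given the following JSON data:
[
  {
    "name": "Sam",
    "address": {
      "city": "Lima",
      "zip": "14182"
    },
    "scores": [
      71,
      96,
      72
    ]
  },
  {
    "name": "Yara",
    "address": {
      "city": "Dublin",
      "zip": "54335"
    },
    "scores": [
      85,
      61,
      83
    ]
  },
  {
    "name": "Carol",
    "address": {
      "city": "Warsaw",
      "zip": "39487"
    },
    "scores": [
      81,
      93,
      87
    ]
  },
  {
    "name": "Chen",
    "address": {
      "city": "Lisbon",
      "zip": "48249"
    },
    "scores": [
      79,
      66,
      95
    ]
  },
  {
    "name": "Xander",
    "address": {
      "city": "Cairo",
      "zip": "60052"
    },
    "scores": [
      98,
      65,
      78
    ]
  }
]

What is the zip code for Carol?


Path: records[2].address.zip
Value: 39487

ANSWER: 39487


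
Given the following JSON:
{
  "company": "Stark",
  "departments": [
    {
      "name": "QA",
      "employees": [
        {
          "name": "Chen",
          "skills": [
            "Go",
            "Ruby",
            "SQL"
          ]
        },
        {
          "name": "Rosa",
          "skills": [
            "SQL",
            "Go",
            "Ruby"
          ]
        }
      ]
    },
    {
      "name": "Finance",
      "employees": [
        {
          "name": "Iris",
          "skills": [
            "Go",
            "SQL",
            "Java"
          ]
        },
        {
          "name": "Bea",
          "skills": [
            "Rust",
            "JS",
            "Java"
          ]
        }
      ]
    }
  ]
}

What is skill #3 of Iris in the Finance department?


Path: departments[1].employees[0].skills[2]
Value: Java

ANSWER: Java


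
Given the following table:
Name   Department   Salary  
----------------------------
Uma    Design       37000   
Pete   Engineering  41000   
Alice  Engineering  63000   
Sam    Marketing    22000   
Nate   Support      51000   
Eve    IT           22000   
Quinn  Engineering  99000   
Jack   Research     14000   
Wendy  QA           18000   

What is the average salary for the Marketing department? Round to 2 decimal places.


Marketing department members:
  Sam: 22000
Sum = 22000
Count = 1
Average = 22000 / 1 = 22000.00

ANSWER: 22000.00


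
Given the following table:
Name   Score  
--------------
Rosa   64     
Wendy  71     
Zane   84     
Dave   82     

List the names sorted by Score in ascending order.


Sorting by Score (ascending):
  Rosa: 64
  Wendy: 71
  Dave: 82
  Zane: 84


ANSWER: Rosa, Wendy, Dave, Zane


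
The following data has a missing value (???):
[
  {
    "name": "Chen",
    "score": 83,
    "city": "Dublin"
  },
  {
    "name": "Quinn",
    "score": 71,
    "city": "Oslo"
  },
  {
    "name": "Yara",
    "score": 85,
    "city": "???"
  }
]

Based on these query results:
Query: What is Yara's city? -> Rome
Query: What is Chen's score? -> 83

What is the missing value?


The missing value is Yara's city
From query: Yara's city = Rome

ANSWER: Rome


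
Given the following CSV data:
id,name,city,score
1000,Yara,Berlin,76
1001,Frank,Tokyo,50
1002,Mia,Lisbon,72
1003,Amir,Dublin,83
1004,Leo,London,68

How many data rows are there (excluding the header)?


Counting rows (excluding header):
Header: id,name,city,score
Data rows: 5

ANSWER: 5


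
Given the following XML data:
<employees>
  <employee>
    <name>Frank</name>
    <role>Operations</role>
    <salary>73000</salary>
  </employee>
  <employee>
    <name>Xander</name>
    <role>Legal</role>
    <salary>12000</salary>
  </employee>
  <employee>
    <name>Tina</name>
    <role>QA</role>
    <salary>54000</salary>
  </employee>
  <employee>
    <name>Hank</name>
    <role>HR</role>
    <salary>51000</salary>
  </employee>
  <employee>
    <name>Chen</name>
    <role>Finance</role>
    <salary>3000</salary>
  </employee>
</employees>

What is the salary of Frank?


Searching for <employee> with <name>Frank</name>
Found at position 1
<salary>73000</salary>

ANSWER: 73000


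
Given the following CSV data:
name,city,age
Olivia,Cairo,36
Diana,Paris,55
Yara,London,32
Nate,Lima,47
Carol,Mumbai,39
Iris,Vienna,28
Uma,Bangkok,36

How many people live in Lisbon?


Scanning city column for 'Lisbon':
Total matches: 0

ANSWER: 0


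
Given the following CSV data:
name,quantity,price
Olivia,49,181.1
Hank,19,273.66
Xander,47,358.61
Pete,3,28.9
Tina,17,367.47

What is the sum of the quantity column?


Values in 'quantity' column:
  Row 1: 49
  Row 2: 19
  Row 3: 47
  Row 4: 3
  Row 5: 17
Sum = 49 + 19 + 47 + 3 + 17 = 135

ANSWER: 135


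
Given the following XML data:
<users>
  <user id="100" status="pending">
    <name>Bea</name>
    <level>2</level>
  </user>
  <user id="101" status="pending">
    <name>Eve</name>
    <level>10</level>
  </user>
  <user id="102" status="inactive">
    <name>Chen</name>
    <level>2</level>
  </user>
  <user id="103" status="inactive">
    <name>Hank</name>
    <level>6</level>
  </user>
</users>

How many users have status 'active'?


Counting users with status='active':
Count: 0

ANSWER: 0


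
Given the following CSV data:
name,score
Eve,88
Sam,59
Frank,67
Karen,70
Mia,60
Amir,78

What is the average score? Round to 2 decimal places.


Scores: 88, 59, 67, 70, 60, 78
Sum = 422
Count = 6
Average = 422 / 6 = 70.33

ANSWER: 70.33


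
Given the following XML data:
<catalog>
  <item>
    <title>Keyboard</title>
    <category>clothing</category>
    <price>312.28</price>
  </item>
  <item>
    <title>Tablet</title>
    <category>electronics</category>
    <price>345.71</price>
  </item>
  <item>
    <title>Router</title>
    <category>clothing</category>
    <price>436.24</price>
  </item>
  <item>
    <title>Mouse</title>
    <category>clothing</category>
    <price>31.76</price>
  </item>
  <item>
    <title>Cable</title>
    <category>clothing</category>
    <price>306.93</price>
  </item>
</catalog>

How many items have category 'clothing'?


Scanning <item> elements for <category>clothing</category>:
  Item 1: Keyboard -> MATCH
  Item 3: Router -> MATCH
  Item 4: Mouse -> MATCH
  Item 5: Cable -> MATCH
Count: 4

ANSWER: 4


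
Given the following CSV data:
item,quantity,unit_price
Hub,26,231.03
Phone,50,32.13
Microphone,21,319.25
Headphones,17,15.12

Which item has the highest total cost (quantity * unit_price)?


Computing row totals:
  Hub: 6006.78
  Phone: 1606.5
  Microphone: 6704.25
  Headphones: 257.04
Maximum: Microphone (6704.25)

ANSWER: Microphone


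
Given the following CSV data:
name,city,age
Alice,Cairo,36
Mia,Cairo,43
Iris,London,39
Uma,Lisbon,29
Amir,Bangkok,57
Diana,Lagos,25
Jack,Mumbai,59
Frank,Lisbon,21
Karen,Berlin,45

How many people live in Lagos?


Scanning city column for 'Lagos':
  Row 6: Diana -> MATCH
Total matches: 1

ANSWER: 1


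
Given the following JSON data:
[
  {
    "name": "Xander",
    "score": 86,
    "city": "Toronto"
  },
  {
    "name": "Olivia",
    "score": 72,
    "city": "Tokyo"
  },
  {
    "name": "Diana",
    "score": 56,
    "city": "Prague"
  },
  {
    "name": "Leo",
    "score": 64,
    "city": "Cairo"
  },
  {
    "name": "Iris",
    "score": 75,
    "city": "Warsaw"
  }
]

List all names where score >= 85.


Filtering records where score >= 85:
  Xander (score=86) -> YES
  Olivia (score=72) -> no
  Diana (score=56) -> no
  Leo (score=64) -> no
  Iris (score=75) -> no


ANSWER: Xander


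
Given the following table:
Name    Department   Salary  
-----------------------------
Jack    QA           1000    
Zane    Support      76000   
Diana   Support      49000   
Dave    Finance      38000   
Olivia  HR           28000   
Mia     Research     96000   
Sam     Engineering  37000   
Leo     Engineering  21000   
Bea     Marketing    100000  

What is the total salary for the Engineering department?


Engineering department members:
  Sam: 37000
  Leo: 21000
Total = 37000 + 21000 = 58000

ANSWER: 58000


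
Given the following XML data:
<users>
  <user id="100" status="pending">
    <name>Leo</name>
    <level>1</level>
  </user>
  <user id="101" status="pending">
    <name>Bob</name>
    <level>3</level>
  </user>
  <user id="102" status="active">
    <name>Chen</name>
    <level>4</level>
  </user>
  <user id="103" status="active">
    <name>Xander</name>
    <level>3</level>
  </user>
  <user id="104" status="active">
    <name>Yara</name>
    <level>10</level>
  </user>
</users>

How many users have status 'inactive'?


Counting users with status='inactive':
Count: 0

ANSWER: 0


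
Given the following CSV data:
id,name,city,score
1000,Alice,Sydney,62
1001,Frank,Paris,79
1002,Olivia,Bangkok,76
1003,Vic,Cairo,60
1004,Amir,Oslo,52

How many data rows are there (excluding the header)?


Counting rows (excluding header):
Header: id,name,city,score
Data rows: 5

ANSWER: 5


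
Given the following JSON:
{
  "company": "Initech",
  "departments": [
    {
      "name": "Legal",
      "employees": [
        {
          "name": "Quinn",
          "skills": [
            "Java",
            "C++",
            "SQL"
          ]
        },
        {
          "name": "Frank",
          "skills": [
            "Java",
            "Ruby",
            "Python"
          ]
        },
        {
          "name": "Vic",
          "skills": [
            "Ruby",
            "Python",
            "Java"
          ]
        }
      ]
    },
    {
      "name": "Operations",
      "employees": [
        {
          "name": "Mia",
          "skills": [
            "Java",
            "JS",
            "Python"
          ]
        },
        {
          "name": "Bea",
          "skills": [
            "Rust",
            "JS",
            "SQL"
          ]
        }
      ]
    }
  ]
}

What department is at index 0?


Path: departments[0].name
Value: Legal

ANSWER: Legal


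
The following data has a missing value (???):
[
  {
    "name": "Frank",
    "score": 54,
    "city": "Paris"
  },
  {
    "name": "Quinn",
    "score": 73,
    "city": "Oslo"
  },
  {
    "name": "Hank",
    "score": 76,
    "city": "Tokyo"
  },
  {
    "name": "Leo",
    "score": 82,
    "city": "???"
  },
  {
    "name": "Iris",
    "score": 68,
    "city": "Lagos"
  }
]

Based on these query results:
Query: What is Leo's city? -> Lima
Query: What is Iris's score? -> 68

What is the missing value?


The missing value is Leo's city
From query: Leo's city = Lima

ANSWER: Lima


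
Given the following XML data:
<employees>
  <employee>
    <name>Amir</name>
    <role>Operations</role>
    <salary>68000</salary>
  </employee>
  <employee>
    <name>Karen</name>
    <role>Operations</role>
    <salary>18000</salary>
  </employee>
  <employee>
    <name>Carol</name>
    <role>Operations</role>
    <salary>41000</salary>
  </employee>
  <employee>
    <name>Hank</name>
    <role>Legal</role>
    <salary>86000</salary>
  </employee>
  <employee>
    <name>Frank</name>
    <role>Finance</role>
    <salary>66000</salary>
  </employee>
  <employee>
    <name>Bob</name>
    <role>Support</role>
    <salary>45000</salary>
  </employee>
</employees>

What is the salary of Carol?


Searching for <employee> with <name>Carol</name>
Found at position 3
<salary>41000</salary>

ANSWER: 41000


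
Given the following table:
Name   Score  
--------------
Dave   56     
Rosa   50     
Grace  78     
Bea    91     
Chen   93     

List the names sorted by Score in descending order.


Sorting by Score (descending):
  Chen: 93
  Bea: 91
  Grace: 78
  Dave: 56
  Rosa: 50


ANSWER: Chen, Bea, Grace, Dave, Rosa


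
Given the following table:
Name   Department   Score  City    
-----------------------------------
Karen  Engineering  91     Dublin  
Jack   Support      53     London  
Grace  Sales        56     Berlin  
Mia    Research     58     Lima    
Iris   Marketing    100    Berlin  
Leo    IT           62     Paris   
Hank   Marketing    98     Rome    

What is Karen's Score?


Row 1: Karen
Score = 91

ANSWER: 91


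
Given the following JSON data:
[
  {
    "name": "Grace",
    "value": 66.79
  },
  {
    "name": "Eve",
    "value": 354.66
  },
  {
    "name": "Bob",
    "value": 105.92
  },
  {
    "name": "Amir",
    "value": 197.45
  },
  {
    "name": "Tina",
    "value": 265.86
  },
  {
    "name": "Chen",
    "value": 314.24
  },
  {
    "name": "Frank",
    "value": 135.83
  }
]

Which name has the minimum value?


Comparing values:
  Grace: 66.79
  Eve: 354.66
  Bob: 105.92
  Amir: 197.45
  Tina: 265.86
  Chen: 314.24
  Frank: 135.83
Minimum: Grace (66.79)

ANSWER: Grace


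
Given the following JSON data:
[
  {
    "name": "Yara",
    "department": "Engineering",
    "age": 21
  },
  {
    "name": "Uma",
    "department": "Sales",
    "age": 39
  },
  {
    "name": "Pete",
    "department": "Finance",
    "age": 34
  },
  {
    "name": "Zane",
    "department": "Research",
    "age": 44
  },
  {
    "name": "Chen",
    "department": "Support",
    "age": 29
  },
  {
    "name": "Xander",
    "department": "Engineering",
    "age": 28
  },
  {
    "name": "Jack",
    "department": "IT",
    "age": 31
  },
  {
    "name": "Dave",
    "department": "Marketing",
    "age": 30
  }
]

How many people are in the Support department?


Scanning records for department = Support
  Record 4: Chen
Count: 1

ANSWER: 1


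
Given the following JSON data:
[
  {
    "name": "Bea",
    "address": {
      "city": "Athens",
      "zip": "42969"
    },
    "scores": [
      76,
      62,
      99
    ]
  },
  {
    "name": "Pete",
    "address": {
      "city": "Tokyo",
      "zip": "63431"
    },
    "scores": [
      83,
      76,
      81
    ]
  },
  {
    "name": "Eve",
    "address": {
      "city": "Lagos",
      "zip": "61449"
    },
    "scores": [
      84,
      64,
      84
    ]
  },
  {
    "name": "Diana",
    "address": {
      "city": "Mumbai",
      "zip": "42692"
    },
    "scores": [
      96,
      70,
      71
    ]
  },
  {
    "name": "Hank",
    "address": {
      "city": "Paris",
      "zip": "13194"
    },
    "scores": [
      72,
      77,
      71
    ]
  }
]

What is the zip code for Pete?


Path: records[1].address.zip
Value: 63431

ANSWER: 63431


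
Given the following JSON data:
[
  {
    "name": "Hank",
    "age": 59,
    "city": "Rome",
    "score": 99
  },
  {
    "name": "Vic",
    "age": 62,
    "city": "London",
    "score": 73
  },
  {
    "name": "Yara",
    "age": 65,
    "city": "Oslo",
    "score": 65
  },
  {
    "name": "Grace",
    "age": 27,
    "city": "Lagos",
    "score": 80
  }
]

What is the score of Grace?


Looking up record where name = Grace
Record index: 3
Field 'score' = 80

ANSWER: 80


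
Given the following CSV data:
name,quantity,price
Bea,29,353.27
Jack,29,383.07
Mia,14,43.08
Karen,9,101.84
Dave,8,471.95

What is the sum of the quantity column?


Values in 'quantity' column:
  Row 1: 29
  Row 2: 29
  Row 3: 14
  Row 4: 9
  Row 5: 8
Sum = 29 + 29 + 14 + 9 + 8 = 89

ANSWER: 89


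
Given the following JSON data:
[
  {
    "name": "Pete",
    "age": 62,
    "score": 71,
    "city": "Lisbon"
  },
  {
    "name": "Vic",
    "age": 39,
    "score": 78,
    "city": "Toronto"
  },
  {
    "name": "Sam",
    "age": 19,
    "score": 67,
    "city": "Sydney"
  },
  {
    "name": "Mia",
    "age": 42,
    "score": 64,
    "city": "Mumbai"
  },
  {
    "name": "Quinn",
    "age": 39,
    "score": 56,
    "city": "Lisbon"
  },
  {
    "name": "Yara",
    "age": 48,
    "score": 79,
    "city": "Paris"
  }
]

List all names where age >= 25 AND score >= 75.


Checking both conditions:
  Pete (age=62, score=71) -> no
  Vic (age=39, score=78) -> YES
  Sam (age=19, score=67) -> no
  Mia (age=42, score=64) -> no
  Quinn (age=39, score=56) -> no
  Yara (age=48, score=79) -> YES


ANSWER: Vic, Yara


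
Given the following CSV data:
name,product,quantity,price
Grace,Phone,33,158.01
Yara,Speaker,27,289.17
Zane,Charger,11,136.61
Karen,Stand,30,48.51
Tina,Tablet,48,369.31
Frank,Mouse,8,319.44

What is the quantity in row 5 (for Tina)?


Row 5: Tina
Column 'quantity' = 48

ANSWER: 48


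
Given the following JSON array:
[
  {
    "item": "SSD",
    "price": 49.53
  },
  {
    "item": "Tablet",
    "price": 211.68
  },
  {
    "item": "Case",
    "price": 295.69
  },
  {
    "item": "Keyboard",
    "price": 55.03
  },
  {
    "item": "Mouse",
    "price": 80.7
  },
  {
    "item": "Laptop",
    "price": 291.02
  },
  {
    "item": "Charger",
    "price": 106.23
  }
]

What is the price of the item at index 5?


Array index 5 -> Laptop
price = 291.02

ANSWER: 291.02


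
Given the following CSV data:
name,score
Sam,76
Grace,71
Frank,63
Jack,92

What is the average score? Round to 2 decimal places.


Scores: 76, 71, 63, 92
Sum = 302
Count = 4
Average = 302 / 4 = 75.50

ANSWER: 75.50


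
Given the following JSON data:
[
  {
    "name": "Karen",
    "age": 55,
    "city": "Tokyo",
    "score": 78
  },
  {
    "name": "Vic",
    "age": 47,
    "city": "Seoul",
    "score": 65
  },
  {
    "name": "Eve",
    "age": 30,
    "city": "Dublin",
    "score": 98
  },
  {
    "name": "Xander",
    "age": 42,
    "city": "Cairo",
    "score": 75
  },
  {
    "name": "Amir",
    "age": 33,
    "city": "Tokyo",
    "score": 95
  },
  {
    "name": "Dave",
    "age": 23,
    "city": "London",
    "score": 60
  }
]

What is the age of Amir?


Looking up record where name = Amir
Record index: 4
Field 'age' = 33

ANSWER: 33


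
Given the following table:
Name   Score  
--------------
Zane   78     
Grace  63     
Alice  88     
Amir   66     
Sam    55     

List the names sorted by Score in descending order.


Sorting by Score (descending):
  Alice: 88
  Zane: 78
  Amir: 66
  Grace: 63
  Sam: 55


ANSWER: Alice, Zane, Amir, Grace, Sam


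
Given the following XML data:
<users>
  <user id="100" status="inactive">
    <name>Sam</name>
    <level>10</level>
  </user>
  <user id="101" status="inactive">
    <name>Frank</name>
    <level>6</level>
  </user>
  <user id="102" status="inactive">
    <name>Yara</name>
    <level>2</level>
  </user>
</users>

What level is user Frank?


Finding user: Frank
<level>6</level>

ANSWER: 6


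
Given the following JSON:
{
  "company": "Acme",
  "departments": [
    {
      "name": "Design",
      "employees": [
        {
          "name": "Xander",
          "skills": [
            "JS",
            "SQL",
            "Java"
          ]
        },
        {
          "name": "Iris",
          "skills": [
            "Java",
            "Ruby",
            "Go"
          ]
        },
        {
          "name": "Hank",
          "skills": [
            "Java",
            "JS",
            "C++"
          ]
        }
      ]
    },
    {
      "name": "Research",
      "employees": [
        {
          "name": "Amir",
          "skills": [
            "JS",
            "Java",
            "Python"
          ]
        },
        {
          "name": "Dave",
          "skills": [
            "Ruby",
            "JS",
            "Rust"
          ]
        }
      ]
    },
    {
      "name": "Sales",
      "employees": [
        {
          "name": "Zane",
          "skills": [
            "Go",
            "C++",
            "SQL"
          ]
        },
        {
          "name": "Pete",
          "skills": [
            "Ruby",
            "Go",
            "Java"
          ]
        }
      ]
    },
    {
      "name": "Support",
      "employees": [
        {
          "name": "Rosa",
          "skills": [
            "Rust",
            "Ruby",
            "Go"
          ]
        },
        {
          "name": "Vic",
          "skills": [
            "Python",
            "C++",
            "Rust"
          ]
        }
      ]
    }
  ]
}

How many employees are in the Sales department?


Path: departments[2].employees
Count: 2

ANSWER: 2


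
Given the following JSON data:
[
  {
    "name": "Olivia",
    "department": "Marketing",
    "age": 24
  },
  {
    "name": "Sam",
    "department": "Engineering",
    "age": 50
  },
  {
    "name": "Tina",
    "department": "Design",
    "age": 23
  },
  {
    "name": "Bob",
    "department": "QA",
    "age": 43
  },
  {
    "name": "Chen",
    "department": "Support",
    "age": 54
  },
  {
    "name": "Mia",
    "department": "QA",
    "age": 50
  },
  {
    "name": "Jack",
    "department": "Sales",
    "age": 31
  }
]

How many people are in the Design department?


Scanning records for department = Design
  Record 2: Tina
Count: 1

ANSWER: 1


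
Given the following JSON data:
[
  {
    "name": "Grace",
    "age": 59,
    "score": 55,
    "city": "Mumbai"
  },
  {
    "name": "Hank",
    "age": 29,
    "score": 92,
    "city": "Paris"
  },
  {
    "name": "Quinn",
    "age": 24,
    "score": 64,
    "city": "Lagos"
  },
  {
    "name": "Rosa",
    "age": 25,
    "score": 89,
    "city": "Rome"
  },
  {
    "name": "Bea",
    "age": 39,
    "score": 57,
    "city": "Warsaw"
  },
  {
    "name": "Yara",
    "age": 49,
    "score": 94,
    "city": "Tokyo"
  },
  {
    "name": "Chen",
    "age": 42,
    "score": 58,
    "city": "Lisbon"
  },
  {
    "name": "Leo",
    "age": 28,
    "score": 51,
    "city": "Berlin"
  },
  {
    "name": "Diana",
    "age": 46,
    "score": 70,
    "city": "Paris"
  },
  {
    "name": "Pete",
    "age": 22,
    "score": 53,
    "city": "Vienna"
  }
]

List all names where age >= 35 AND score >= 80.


Checking both conditions:
  Grace (age=59, score=55) -> no
  Hank (age=29, score=92) -> no
  Quinn (age=24, score=64) -> no
  Rosa (age=25, score=89) -> no
  Bea (age=39, score=57) -> no
  Yara (age=49, score=94) -> YES
  Chen (age=42, score=58) -> no
  Leo (age=28, score=51) -> no
  Diana (age=46, score=70) -> no
  Pete (age=22, score=53) -> no


ANSWER: Yara


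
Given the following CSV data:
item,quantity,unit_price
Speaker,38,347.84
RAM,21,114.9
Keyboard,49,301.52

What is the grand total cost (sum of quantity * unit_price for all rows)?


Computing row totals:
  Speaker: 38 * 347.84 = 13217.92
  RAM: 21 * 114.9 = 2412.9
  Keyboard: 49 * 301.52 = 14774.48
Grand total = 13217.92 + 2412.9 + 14774.48 = 30405.3

ANSWER: 30405.3


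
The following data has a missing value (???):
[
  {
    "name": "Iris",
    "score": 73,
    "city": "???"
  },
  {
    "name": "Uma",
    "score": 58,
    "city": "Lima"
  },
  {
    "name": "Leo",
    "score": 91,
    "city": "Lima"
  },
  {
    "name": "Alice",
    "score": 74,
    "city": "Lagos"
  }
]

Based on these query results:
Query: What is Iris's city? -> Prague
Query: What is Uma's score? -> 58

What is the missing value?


The missing value is Iris's city
From query: Iris's city = Prague

ANSWER: Prague


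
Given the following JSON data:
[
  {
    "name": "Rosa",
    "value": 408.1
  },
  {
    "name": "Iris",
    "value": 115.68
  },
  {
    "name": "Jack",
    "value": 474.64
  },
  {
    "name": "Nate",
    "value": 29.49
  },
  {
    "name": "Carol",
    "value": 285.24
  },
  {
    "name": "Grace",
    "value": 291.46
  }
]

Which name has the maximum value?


Comparing values:
  Rosa: 408.1
  Iris: 115.68
  Jack: 474.64
  Nate: 29.49
  Carol: 285.24
  Grace: 291.46
Maximum: Jack (474.64)

ANSWER: Jack


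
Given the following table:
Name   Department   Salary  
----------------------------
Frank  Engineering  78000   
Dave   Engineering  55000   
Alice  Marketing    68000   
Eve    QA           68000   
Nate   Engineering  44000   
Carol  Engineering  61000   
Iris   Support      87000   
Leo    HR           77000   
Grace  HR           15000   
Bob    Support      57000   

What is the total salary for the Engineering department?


Engineering department members:
  Frank: 78000
  Dave: 55000
  Nate: 44000
  Carol: 61000
Total = 78000 + 55000 + 44000 + 61000 = 238000

ANSWER: 238000


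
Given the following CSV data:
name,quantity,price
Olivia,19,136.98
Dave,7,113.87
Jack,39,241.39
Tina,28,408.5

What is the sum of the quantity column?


Values in 'quantity' column:
  Row 1: 19
  Row 2: 7
  Row 3: 39
  Row 4: 28
Sum = 19 + 7 + 39 + 28 = 93

ANSWER: 93
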